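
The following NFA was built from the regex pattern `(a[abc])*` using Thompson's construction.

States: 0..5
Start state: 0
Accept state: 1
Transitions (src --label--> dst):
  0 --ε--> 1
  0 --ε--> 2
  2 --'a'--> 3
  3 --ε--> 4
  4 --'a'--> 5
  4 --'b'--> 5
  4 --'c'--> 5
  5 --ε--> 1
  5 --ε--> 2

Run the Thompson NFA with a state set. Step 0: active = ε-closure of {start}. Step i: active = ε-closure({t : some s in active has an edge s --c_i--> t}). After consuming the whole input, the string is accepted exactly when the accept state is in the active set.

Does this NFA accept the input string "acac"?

initial (ε-close {0}): {0,1,2}
'a' @ 1: {3,4}
'c' @ 2: {1,2,5}  [accepting]
'a' @ 3: {3,4}
'c' @ 4: {1,2,5}  [accepting]
final: {1,2,5}; accept 1 in set

Answer: ACCEPT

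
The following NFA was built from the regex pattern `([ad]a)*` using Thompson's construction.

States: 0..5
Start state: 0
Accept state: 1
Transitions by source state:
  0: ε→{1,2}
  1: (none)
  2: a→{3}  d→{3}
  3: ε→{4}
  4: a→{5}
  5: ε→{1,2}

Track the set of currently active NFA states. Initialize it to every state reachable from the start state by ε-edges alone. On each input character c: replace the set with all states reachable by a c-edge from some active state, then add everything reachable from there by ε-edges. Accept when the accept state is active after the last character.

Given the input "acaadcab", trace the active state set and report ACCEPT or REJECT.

Answer: REJECT

Derivation:
start: ε-closure({0}) = {0,1,2}
'a' @ 1: {3,4}
'c' @ 2: {}  — dead — no transitions
rest 'aadcab' ignored (set empty)
after full input: {}  (accept=1 not in)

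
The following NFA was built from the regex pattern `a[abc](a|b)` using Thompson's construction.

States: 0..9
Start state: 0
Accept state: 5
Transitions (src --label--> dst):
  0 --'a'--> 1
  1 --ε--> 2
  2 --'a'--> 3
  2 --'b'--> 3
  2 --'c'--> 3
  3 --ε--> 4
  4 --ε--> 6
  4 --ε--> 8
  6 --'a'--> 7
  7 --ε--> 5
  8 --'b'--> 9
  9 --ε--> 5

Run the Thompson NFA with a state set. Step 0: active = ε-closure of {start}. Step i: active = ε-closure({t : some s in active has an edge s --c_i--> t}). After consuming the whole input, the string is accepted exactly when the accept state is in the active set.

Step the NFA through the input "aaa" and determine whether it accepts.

start: ε-closure({0}) = {0}
'a' @ 1: {1,2}
'a' @ 2: {3,4,6,8}
'a' @ 3: {5,7}  [accepting]
final: {5,7}; accept 5 in set

Answer: ACCEPT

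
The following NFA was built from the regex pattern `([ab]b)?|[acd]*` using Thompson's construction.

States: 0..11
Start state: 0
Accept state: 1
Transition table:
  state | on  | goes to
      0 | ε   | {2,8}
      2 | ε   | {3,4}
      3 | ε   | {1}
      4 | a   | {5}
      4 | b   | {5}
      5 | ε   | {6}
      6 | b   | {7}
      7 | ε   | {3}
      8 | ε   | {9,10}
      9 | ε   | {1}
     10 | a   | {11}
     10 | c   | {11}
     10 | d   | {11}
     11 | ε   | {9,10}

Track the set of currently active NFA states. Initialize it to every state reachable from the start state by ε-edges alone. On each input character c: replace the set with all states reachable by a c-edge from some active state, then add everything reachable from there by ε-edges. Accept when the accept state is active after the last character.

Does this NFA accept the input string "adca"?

Answer: ACCEPT

Derivation:
S₀ = ε-closure({0}) = {0,1,2,3,4,8,9,10}
'a' @ 1: {1,5,6,9,10,11}  (accept∈set)
'd' @ 2: {1,9,10,11}  (accept∈set)
'c' @ 3: {1,9,10,11}  (accept∈set)
'a' @ 4: {1,9,10,11}  (accept∈set)
end set {1,9,10,11} — state 1 in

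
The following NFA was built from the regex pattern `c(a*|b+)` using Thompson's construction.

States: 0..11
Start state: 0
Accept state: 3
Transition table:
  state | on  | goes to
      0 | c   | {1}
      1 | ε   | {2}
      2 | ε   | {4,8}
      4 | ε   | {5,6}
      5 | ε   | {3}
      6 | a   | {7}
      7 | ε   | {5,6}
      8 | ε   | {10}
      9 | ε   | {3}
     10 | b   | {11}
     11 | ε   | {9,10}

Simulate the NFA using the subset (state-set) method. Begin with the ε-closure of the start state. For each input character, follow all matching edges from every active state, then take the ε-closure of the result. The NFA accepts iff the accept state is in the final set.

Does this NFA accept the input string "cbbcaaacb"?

Answer: REJECT

Trace:
S₀ = ε-closure({0}) = {0}
'c' @ 1: {1,2,3,4,5,6,8,10}  [accepting]
'b' @ 2: {3,9,10,11}  [accepting]
'b' @ 3: {3,9,10,11}  [accepting]
'c' @ 4: {}  — state set empty
rest 'aaacb' ignored (set empty)
end set {} — state 3 not in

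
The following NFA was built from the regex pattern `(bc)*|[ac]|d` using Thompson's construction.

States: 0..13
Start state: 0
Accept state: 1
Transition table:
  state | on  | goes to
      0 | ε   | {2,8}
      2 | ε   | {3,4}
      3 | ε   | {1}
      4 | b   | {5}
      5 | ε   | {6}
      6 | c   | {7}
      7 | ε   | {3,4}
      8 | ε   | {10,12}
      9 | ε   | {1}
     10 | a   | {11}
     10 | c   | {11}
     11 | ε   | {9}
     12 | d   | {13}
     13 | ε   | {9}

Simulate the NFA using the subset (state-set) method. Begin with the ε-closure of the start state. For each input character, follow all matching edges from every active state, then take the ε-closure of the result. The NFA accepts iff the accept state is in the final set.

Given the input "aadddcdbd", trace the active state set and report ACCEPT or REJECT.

Answer: REJECT

Trace:
start: ε-closure({0}) = {0,1,2,3,4,8,10,12}
'a' @ 1: {1,9,11}  (accept∈set)
'a' @ 2: {}  — dead — no transitions
rest 'dddcdbd' ignored (set empty)
after full input: {}  (accept=1 not in)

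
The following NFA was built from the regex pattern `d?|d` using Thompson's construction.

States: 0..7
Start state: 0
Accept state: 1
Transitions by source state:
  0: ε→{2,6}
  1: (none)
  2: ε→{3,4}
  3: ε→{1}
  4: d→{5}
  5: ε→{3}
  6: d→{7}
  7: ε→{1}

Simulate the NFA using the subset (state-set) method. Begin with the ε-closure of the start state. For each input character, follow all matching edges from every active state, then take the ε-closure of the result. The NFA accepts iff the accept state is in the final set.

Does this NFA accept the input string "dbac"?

initial (ε-close {0}): {0,1,2,3,4,6}
'd' @ 1: {1,3,5,7}  [accepting]
'b' @ 2: {}  — dead — no transitions
rest 'ac' ignored (set empty)
end set {} — state 1 not in

Answer: REJECT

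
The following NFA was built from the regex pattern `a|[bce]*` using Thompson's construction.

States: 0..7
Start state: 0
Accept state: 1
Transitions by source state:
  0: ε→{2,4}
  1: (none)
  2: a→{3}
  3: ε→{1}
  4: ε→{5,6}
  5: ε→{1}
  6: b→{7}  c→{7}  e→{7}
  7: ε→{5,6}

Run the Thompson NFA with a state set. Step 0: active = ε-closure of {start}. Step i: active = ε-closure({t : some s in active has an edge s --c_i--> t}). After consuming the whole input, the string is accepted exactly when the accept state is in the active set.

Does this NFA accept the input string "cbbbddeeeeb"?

Answer: REJECT

Steps:
S₀ = ε-closure({0}) = {0,1,2,4,5,6}
'c' @ 1: {1,5,6,7}  ✓accept
'b' @ 2: {1,5,6,7}  ✓accept
'b' @ 3: {1,5,6,7}  ✓accept
'b' @ 4: {1,5,6,7}  ✓accept
'd' @ 5: {}  — no active states
rest 'deeeeb' ignored (set empty)
end set {} — state 1 not in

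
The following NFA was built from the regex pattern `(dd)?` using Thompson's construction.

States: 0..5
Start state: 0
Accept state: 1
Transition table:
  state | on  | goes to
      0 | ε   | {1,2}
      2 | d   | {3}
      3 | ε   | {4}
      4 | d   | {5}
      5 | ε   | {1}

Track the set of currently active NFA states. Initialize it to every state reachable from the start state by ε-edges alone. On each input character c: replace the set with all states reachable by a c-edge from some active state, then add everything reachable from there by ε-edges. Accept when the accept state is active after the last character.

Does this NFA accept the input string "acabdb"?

initial (ε-close {0}): {0,1,2}
'a' @ 1: {}  — state set empty
rest 'cabdb' ignored (set empty)
end set {} — state 1 not in

Answer: REJECT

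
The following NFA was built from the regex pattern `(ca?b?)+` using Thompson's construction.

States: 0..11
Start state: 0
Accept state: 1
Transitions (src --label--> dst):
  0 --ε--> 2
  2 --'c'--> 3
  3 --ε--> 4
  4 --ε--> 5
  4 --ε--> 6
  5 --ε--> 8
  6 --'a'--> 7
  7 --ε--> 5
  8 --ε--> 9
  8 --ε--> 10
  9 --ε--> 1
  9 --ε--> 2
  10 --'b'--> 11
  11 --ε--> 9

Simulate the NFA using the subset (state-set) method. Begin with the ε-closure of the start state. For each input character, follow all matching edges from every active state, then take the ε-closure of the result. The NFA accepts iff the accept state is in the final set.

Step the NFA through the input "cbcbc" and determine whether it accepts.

initial (ε-close {0}): {0,2}
'c' @ 1: {1,2,3,4,5,6,8,9,10}  [accepting]
'b' @ 2: {1,2,9,11}  [accepting]
'c' @ 3: {1,2,3,4,5,6,8,9,10}  [accepting]
'b' @ 4: {1,2,9,11}  [accepting]
'c' @ 5: {1,2,3,4,5,6,8,9,10}  [accepting]
end set {1,2,3,4,5,6,8,9,10} — state 1 in

Answer: ACCEPT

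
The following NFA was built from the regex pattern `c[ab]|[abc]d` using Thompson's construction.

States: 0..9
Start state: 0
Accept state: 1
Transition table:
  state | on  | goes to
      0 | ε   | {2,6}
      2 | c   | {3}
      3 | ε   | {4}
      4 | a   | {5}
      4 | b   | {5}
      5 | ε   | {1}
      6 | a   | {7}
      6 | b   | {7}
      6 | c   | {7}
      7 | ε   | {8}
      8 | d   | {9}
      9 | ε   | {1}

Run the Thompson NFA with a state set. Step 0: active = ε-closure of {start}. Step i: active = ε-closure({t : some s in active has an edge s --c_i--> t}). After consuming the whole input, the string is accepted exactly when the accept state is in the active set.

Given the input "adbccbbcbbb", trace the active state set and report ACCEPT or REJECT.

Answer: REJECT

Derivation:
S₀ = ε-closure({0}) = {0,2,6}
'a' @ 1: {7,8}
'd' @ 2: {1,9}  ✓accept
'b' @ 3: {}  — dead — no transitions
rest 'ccbbcbbb' ignored (set empty)
after full input: {}  (accept=1 not in)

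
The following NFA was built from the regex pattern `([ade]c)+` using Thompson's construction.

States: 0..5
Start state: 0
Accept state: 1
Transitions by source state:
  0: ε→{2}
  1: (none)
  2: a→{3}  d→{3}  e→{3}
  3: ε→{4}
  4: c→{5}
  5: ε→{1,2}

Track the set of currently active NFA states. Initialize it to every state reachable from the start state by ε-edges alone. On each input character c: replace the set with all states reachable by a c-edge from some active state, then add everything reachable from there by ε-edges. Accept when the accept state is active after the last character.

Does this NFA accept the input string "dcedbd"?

Answer: REJECT

Trace:
initial (ε-close {0}): {0,2}
'd' @ 1: {3,4}
'c' @ 2: {1,2,5}  [accepting]
'e' @ 3: {3,4}
'd' @ 4: {}  — no active states
rest 'bd' ignored (set empty)
final: {}; accept 1 not in set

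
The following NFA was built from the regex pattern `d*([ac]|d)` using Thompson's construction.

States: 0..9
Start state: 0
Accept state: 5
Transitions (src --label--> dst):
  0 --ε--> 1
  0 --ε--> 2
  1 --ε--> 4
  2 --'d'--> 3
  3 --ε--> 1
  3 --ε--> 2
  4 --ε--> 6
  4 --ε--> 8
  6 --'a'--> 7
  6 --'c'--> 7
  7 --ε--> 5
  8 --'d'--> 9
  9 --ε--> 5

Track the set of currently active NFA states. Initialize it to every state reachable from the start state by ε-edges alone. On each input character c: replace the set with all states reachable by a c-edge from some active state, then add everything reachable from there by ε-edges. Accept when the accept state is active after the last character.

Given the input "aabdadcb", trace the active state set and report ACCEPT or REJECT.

Answer: REJECT

Derivation:
initial (ε-close {0}): {0,1,2,4,6,8}
'a' @ 1: {5,7}  (accept∈set)
'a' @ 2: {}  — dead — no transitions
rest 'bdadcb' ignored (set empty)
end set {} — state 5 not in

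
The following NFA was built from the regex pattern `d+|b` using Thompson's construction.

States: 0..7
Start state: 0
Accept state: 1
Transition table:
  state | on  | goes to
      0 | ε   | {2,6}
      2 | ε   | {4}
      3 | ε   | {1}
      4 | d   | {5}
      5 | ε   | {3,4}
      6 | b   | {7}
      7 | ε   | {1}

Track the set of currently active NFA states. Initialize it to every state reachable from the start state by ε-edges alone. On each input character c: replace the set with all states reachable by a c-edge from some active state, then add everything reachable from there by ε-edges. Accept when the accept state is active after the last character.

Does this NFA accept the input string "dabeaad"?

Answer: REJECT

Steps:
initial (ε-close {0}): {0,2,4,6}
'd' @ 1: {1,3,4,5}  (accept∈set)
'a' @ 2: {}  — no active states
rest 'beaad' ignored (set empty)
final: {}; accept 1 not in set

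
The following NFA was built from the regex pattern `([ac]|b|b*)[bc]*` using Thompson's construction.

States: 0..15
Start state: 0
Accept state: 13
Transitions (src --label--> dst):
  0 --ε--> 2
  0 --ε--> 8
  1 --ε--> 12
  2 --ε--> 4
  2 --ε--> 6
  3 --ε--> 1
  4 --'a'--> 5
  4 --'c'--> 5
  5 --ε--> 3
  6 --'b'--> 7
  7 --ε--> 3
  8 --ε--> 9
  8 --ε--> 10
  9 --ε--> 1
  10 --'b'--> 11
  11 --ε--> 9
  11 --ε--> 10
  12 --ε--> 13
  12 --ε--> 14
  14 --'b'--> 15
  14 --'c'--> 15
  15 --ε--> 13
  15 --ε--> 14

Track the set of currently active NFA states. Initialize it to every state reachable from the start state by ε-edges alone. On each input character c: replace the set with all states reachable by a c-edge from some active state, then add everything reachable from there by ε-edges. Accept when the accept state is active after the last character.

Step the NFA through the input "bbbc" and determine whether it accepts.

initial (ε-close {0}): {0,1,2,4,6,8,9,10,12,13,14}
'b' @ 1: {1,3,7,9,10,11,12,13,14,15}  (accept∈set)
'b' @ 2: {1,9,10,11,12,13,14,15}  (accept∈set)
'b' @ 3: {1,9,10,11,12,13,14,15}  (accept∈set)
'c' @ 4: {13,14,15}  (accept∈set)
final: {13,14,15}; accept 13 in set

Answer: ACCEPT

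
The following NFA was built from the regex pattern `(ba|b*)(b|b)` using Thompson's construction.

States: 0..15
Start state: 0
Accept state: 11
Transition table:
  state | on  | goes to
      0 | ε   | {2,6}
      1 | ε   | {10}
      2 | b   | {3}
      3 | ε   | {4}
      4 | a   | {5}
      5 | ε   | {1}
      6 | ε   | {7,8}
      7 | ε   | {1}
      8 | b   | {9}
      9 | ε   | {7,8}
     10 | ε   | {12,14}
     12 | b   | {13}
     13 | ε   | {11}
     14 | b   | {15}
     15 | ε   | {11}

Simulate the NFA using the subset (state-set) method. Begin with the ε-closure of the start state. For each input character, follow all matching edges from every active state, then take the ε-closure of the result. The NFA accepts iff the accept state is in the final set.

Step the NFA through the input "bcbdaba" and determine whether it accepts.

initial (ε-close {0}): {0,1,2,6,7,8,10,12,14}
'b' @ 1: {1,3,4,7,8,9,10,11,12,13,14,15}  ✓accept
'c' @ 2: {}  — state set empty
rest 'bdaba' ignored (set empty)
after full input: {}  (accept=11 not in)

Answer: REJECT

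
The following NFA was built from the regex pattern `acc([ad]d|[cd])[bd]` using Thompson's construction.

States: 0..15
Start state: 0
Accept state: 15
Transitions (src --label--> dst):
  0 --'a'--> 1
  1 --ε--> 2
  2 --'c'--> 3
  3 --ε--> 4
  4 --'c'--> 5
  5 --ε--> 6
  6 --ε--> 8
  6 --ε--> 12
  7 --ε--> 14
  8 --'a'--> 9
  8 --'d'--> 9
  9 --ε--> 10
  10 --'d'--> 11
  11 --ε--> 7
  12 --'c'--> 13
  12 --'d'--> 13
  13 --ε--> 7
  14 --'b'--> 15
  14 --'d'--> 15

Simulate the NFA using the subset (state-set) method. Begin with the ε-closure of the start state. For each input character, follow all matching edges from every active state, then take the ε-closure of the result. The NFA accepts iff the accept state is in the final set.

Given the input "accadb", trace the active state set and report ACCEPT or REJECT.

start: ε-closure({0}) = {0}
'a' @ 1: {1,2}
'c' @ 2: {3,4}
'c' @ 3: {5,6,8,12}
'a' @ 4: {9,10}
'd' @ 5: {7,11,14}
'b' @ 6: {15}  [accepting]
after full input: {15}  (accept=15 in)

Answer: ACCEPT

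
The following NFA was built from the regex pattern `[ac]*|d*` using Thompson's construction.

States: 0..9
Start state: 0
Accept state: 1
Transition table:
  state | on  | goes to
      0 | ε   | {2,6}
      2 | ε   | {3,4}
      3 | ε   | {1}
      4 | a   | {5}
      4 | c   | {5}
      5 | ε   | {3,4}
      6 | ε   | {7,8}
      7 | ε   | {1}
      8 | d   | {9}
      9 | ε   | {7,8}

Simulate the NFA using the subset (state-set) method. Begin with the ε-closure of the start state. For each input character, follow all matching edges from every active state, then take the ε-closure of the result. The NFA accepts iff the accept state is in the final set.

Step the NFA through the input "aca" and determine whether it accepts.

Answer: ACCEPT

Steps:
initial (ε-close {0}): {0,1,2,3,4,6,7,8}
'a' @ 1: {1,3,4,5}  ✓accept
'c' @ 2: {1,3,4,5}  ✓accept
'a' @ 3: {1,3,4,5}  ✓accept
after full input: {1,3,4,5}  (accept=1 in)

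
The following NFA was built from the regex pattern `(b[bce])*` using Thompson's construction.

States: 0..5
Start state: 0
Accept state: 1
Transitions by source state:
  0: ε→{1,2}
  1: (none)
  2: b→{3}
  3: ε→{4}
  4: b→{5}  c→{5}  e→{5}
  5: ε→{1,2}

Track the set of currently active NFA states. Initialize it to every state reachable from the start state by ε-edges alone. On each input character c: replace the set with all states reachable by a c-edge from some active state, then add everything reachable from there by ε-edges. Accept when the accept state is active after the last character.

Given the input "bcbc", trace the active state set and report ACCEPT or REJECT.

Answer: ACCEPT

Trace:
start: ε-closure({0}) = {0,1,2}
'b' @ 1: {3,4}
'c' @ 2: {1,2,5}  ✓accept
'b' @ 3: {3,4}
'c' @ 4: {1,2,5}  ✓accept
after full input: {1,2,5}  (accept=1 in)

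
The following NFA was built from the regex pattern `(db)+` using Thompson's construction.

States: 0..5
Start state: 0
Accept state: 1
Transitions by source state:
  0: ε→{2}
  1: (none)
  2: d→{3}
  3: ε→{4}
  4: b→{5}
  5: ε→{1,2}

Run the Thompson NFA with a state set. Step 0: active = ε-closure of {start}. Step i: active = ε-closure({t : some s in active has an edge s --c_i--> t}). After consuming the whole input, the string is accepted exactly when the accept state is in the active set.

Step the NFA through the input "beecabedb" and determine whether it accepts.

Answer: REJECT

Trace:
S₀ = ε-closure({0}) = {0,2}
'b' @ 1: {}  — no active states
rest 'eecabedb' ignored (set empty)
after full input: {}  (accept=1 not in)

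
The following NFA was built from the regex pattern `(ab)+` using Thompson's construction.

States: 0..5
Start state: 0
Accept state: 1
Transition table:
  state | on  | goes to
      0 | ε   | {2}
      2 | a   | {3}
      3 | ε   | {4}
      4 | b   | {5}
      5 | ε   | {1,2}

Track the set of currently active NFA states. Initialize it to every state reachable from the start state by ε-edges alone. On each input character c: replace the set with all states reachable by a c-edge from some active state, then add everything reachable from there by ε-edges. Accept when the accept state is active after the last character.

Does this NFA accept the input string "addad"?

S₀ = ε-closure({0}) = {0,2}
'a' @ 1: {3,4}
'd' @ 2: {}  — state set empty
rest 'dad' ignored (set empty)
final: {}; accept 1 not in set

Answer: REJECT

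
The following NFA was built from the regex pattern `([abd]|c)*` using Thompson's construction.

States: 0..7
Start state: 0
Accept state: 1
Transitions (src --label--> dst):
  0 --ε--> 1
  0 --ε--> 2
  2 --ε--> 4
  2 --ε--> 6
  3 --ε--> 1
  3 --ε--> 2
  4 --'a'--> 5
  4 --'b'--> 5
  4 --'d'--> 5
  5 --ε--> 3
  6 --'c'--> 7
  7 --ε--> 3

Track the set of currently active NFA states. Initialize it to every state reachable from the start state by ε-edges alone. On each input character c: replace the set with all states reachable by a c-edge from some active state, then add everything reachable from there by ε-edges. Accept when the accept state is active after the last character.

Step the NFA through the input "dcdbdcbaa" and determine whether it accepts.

S₀ = ε-closure({0}) = {0,1,2,4,6}
'd' @ 1: {1,2,3,4,5,6}  (accept∈set)
'c' @ 2: {1,2,3,4,6,7}  (accept∈set)
'd' @ 3: {1,2,3,4,5,6}  (accept∈set)
'b' @ 4: {1,2,3,4,5,6}  (accept∈set)
'd' @ 5: {1,2,3,4,5,6}  (accept∈set)
'c' @ 6: {1,2,3,4,6,7}  (accept∈set)
'b' @ 7: {1,2,3,4,5,6}  (accept∈set)
'a' @ 8: {1,2,3,4,5,6}  (accept∈set)
'a' @ 9: {1,2,3,4,5,6}  (accept∈set)
end set {1,2,3,4,5,6} — state 1 in

Answer: ACCEPT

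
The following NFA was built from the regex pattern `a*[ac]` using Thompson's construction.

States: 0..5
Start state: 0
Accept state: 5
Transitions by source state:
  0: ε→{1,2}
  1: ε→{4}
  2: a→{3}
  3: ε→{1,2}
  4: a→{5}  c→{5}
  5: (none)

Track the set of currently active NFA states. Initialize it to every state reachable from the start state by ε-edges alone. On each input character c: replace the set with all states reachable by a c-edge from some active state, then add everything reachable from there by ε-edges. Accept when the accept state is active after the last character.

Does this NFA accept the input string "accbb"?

initial (ε-close {0}): {0,1,2,4}
'a' @ 1: {1,2,3,4,5}  ✓accept
'c' @ 2: {5}  ✓accept
'c' @ 3: {}  — state set empty
rest 'bb' ignored (set empty)
after full input: {}  (accept=5 not in)

Answer: REJECT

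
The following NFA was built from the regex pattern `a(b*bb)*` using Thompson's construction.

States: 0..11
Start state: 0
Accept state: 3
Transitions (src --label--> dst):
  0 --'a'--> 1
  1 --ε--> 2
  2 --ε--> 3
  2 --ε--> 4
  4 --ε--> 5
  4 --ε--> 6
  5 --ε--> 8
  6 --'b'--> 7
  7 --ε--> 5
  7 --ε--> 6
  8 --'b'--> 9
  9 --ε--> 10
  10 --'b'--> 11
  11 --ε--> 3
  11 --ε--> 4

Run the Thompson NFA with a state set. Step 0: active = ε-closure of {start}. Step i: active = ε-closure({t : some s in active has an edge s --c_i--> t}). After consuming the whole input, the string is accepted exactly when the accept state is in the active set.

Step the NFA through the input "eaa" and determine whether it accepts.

Answer: REJECT

Derivation:
start: ε-closure({0}) = {0}
'e' @ 1: {}  — state set empty
rest 'aa' ignored (set empty)
final: {}; accept 3 not in set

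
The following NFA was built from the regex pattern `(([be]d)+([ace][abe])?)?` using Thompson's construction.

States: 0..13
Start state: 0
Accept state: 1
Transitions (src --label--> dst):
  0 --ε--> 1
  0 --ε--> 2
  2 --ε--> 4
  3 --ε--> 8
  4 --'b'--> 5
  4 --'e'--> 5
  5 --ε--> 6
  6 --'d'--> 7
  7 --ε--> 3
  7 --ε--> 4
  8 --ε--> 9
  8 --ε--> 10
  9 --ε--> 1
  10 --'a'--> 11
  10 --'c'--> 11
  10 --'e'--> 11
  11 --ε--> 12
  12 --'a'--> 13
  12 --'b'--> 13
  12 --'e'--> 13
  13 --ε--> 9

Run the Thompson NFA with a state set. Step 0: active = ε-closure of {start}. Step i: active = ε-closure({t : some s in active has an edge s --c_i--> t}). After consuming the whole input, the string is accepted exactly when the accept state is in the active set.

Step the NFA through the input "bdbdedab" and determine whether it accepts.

S₀ = ε-closure({0}) = {0,1,2,4}
'b' @ 1: {5,6}
'd' @ 2: {1,3,4,7,8,9,10}  ✓accept
'b' @ 3: {5,6}
'd' @ 4: {1,3,4,7,8,9,10}  ✓accept
'e' @ 5: {5,6,11,12}
'd' @ 6: {1,3,4,7,8,9,10}  ✓accept
'a' @ 7: {11,12}
'b' @ 8: {1,9,13}  ✓accept
after full input: {1,9,13}  (accept=1 in)

Answer: ACCEPT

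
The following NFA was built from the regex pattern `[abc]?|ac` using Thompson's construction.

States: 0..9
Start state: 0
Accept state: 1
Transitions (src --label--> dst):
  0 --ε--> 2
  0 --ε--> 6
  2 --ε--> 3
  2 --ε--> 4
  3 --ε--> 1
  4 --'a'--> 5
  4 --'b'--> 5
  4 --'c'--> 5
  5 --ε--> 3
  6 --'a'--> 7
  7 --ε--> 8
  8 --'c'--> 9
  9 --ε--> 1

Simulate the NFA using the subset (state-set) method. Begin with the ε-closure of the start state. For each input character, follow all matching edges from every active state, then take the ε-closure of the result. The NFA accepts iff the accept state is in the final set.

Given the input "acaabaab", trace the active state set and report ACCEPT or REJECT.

Answer: REJECT

Trace:
S₀ = ε-closure({0}) = {0,1,2,3,4,6}
'a' @ 1: {1,3,5,7,8}  (accept∈set)
'c' @ 2: {1,9}  (accept∈set)
'a' @ 3: {}  — dead — no transitions
rest 'abaab' ignored (set empty)
end set {} — state 1 not in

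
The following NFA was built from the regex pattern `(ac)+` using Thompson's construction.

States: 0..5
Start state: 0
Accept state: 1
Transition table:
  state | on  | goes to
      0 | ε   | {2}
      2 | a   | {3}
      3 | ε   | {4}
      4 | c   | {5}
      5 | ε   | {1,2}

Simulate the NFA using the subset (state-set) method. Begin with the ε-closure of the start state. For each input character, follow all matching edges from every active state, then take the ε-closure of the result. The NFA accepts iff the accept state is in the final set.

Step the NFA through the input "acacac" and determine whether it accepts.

start: ε-closure({0}) = {0,2}
'a' @ 1: {3,4}
'c' @ 2: {1,2,5}  [accepting]
'a' @ 3: {3,4}
'c' @ 4: {1,2,5}  [accepting]
'a' @ 5: {3,4}
'c' @ 6: {1,2,5}  [accepting]
final: {1,2,5}; accept 1 in set

Answer: ACCEPT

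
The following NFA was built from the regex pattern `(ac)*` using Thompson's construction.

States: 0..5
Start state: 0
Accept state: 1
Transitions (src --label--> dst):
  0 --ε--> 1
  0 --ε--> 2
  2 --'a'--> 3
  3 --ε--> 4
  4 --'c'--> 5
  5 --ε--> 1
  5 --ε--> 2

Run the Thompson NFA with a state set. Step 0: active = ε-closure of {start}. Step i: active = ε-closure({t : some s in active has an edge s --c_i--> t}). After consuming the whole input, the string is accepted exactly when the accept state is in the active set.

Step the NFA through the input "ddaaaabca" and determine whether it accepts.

Answer: REJECT

Steps:
S₀ = ε-closure({0}) = {0,1,2}
'd' @ 1: {}  — no active states
rest 'daaaabca' ignored (set empty)
after full input: {}  (accept=1 not in)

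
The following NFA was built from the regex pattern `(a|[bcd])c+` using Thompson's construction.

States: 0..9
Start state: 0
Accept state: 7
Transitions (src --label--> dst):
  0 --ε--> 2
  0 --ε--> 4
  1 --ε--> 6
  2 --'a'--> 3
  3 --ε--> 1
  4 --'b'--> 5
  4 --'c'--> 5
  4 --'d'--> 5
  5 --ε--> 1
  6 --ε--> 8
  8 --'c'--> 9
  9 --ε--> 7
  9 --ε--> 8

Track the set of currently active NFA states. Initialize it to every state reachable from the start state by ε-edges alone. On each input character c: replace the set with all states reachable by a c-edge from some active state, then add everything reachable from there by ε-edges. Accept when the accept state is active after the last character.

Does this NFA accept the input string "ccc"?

Answer: ACCEPT

Trace:
S₀ = ε-closure({0}) = {0,2,4}
'c' @ 1: {1,5,6,8}
'c' @ 2: {7,8,9}  [accepting]
'c' @ 3: {7,8,9}  [accepting]
end set {7,8,9} — state 7 in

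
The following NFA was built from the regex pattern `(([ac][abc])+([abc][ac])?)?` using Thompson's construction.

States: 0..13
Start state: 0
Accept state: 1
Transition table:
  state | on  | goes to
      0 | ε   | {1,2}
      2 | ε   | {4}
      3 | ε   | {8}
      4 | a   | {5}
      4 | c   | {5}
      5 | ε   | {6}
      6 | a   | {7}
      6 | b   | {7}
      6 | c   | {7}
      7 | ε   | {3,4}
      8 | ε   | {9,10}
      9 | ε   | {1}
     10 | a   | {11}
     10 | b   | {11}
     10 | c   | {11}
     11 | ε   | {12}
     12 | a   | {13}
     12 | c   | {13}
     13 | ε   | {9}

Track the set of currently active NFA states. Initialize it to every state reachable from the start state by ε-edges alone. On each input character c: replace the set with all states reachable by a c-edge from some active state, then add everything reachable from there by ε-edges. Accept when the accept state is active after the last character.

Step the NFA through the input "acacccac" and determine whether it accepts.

Answer: ACCEPT

Trace:
start: ε-closure({0}) = {0,1,2,4}
'a' @ 1: {5,6}
'c' @ 2: {1,3,4,7,8,9,10}  ✓accept
'a' @ 3: {5,6,11,12}
'c' @ 4: {1,3,4,7,8,9,10,13}  ✓accept
'c' @ 5: {5,6,11,12}
'c' @ 6: {1,3,4,7,8,9,10,13}  ✓accept
'a' @ 7: {5,6,11,12}
'c' @ 8: {1,3,4,7,8,9,10,13}  ✓accept
final: {1,3,4,7,8,9,10,13}; accept 1 in set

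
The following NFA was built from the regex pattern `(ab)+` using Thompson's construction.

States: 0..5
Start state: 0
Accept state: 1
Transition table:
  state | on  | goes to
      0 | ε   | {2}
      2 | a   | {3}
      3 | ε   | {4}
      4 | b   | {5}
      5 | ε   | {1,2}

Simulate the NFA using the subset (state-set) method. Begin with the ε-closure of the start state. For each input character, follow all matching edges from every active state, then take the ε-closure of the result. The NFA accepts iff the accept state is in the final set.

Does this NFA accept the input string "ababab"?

S₀ = ε-closure({0}) = {0,2}
'a' @ 1: {3,4}
'b' @ 2: {1,2,5}  ✓accept
'a' @ 3: {3,4}
'b' @ 4: {1,2,5}  ✓accept
'a' @ 5: {3,4}
'b' @ 6: {1,2,5}  ✓accept
after full input: {1,2,5}  (accept=1 in)

Answer: ACCEPT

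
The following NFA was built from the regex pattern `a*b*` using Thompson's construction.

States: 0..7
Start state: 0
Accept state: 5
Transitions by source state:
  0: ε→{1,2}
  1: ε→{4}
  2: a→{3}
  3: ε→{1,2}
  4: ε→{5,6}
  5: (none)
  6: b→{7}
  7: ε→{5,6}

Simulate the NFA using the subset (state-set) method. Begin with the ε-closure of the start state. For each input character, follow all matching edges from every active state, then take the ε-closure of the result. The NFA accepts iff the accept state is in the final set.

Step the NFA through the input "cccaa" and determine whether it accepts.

Answer: REJECT

Trace:
start: ε-closure({0}) = {0,1,2,4,5,6}
'c' @ 1: {}  — dead — no transitions
rest 'ccaa' ignored (set empty)
after full input: {}  (accept=5 not in)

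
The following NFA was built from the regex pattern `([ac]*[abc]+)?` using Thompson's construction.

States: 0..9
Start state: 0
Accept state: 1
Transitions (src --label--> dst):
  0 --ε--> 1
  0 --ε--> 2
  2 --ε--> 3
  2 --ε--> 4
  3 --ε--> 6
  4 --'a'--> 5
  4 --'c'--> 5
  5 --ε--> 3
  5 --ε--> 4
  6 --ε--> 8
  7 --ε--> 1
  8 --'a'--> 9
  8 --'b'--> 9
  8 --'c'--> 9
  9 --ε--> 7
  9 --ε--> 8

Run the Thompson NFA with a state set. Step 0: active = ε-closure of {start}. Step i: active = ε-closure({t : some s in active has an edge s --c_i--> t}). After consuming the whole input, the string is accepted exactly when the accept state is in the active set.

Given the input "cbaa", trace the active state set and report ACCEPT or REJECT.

start: ε-closure({0}) = {0,1,2,3,4,6,8}
'c' @ 1: {1,3,4,5,6,7,8,9}  ✓accept
'b' @ 2: {1,7,8,9}  ✓accept
'a' @ 3: {1,7,8,9}  ✓accept
'a' @ 4: {1,7,8,9}  ✓accept
end set {1,7,8,9} — state 1 in

Answer: ACCEPT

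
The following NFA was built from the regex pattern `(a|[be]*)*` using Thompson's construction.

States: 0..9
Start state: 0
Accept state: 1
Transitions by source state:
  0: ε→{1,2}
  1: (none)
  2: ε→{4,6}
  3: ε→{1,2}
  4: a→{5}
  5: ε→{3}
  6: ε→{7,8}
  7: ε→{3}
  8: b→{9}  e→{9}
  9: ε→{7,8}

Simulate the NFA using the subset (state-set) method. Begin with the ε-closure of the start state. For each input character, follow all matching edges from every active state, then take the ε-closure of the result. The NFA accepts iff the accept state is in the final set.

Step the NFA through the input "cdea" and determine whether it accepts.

Answer: REJECT

Derivation:
start: ε-closure({0}) = {0,1,2,3,4,6,7,8}
'c' @ 1: {}  — dead — no transitions
rest 'dea' ignored (set empty)
after full input: {}  (accept=1 not in)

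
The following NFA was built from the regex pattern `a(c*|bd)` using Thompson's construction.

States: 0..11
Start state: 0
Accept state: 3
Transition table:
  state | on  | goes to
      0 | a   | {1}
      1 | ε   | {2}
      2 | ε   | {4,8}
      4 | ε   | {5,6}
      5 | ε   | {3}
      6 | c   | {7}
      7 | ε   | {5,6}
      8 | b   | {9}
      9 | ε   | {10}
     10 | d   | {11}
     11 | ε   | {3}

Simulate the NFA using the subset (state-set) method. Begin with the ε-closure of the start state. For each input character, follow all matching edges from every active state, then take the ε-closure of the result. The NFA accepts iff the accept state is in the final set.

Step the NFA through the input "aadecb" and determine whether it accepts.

S₀ = ε-closure({0}) = {0}
'a' @ 1: {1,2,3,4,5,6,8}  (accept∈set)
'a' @ 2: {}  — dead — no transitions
rest 'decb' ignored (set empty)
end set {} — state 3 not in

Answer: REJECT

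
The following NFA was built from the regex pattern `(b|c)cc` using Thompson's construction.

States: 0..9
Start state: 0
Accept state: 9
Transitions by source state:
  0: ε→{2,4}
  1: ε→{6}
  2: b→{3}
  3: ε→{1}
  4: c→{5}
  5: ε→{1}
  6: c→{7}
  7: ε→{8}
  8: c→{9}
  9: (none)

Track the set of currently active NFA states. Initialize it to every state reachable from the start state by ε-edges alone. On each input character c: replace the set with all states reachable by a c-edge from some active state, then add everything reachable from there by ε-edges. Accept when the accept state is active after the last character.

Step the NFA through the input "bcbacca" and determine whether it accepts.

Answer: REJECT

Derivation:
start: ε-closure({0}) = {0,2,4}
'b' @ 1: {1,3,6}
'c' @ 2: {7,8}
'b' @ 3: {}  — no active states
rest 'acca' ignored (set empty)
after full input: {}  (accept=9 not in)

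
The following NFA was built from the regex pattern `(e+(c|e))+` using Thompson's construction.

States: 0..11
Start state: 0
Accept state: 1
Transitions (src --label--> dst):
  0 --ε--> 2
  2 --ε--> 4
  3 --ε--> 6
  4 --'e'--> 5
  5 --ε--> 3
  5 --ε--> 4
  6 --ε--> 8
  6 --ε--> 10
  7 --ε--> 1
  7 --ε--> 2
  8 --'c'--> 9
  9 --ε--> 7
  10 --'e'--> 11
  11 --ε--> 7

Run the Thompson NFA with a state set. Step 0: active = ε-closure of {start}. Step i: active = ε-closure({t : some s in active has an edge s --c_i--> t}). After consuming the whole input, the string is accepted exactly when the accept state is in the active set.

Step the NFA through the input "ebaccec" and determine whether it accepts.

Answer: REJECT

Derivation:
initial (ε-close {0}): {0,2,4}
'e' @ 1: {3,4,5,6,8,10}
'b' @ 2: {}  — dead — no transitions
rest 'accec' ignored (set empty)
after full input: {}  (accept=1 not in)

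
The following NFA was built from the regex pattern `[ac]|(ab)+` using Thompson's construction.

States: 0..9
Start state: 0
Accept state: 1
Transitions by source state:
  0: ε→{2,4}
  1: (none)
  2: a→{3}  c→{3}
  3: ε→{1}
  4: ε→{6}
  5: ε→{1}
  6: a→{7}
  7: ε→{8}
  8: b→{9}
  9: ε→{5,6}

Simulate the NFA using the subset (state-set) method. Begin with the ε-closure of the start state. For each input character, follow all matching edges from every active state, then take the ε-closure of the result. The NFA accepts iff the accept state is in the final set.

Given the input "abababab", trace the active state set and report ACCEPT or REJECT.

initial (ε-close {0}): {0,2,4,6}
'a' @ 1: {1,3,7,8}  ✓accept
'b' @ 2: {1,5,6,9}  ✓accept
'a' @ 3: {7,8}
'b' @ 4: {1,5,6,9}  ✓accept
'a' @ 5: {7,8}
'b' @ 6: {1,5,6,9}  ✓accept
'a' @ 7: {7,8}
'b' @ 8: {1,5,6,9}  ✓accept
final: {1,5,6,9}; accept 1 in set

Answer: ACCEPT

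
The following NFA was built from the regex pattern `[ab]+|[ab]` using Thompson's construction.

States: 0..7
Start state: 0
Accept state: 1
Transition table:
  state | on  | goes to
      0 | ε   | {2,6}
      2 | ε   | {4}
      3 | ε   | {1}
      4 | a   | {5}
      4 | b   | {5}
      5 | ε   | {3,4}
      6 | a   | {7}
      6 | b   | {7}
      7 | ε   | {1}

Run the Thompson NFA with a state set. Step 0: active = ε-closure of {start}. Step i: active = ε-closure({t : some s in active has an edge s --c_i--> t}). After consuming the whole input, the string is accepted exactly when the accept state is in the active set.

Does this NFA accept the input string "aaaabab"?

S₀ = ε-closure({0}) = {0,2,4,6}
'a' @ 1: {1,3,4,5,7}  (accept∈set)
'a' @ 2: {1,3,4,5}  (accept∈set)
'a' @ 3: {1,3,4,5}  (accept∈set)
'a' @ 4: {1,3,4,5}  (accept∈set)
'b' @ 5: {1,3,4,5}  (accept∈set)
'a' @ 6: {1,3,4,5}  (accept∈set)
'b' @ 7: {1,3,4,5}  (accept∈set)
end set {1,3,4,5} — state 1 in

Answer: ACCEPT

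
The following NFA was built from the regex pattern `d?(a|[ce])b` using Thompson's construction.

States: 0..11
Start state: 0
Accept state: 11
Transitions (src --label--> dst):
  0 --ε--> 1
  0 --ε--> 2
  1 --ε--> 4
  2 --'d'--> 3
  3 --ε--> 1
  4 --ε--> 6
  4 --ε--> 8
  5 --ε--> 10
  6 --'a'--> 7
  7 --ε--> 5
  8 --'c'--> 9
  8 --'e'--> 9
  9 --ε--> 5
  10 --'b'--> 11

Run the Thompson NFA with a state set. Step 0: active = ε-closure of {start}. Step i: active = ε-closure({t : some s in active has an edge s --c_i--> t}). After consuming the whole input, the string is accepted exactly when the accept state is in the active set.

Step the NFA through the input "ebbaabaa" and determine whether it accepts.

Answer: REJECT

Trace:
initial (ε-close {0}): {0,1,2,4,6,8}
'e' @ 1: {5,9,10}
'b' @ 2: {11}  ✓accept
'b' @ 3: {}  — state set empty
rest 'aabaa' ignored (set empty)
after full input: {}  (accept=11 not in)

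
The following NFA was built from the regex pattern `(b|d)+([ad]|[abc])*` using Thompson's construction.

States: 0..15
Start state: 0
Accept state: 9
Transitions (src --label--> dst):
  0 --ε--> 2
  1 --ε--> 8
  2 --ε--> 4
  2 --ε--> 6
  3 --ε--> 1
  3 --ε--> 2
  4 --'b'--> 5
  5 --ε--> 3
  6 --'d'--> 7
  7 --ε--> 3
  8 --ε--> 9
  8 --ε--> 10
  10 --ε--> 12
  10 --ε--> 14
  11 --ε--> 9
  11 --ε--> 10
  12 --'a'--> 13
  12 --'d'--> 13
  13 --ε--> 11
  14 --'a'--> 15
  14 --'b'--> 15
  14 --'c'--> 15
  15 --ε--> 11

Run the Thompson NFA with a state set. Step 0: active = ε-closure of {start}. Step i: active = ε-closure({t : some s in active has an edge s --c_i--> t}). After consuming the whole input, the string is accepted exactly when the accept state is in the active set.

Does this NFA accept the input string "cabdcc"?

Answer: REJECT

Trace:
initial (ε-close {0}): {0,2,4,6}
'c' @ 1: {}  — dead — no transitions
rest 'abdcc' ignored (set empty)
final: {}; accept 9 not in set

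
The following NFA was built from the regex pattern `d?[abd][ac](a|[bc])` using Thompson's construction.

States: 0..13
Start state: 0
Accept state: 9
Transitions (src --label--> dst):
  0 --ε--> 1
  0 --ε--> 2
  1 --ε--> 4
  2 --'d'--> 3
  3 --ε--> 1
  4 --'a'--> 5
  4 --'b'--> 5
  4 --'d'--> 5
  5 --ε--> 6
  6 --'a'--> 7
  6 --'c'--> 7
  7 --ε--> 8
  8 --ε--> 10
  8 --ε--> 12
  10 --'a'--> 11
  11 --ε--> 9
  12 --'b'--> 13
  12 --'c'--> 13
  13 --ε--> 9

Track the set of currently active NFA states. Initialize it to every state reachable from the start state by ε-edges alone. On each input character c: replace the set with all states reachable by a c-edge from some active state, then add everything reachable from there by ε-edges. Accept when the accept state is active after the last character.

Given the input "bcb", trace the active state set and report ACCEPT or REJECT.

Answer: ACCEPT

Steps:
S₀ = ε-closure({0}) = {0,1,2,4}
'b' @ 1: {5,6}
'c' @ 2: {7,8,10,12}
'b' @ 3: {9,13}  [accepting]
after full input: {9,13}  (accept=9 in)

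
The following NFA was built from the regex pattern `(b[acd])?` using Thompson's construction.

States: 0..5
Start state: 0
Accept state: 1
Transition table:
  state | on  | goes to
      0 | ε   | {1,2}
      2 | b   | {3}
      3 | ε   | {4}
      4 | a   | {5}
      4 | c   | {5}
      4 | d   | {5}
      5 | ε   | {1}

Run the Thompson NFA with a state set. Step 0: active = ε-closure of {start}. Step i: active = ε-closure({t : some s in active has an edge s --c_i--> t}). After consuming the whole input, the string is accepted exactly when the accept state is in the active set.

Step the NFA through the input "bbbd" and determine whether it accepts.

Answer: REJECT

Derivation:
initial (ε-close {0}): {0,1,2}
'b' @ 1: {3,4}
'b' @ 2: {}  — no active states
rest 'bd' ignored (set empty)
final: {}; accept 1 not in set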